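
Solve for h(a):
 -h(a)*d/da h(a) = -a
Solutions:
 h(a) = -sqrt(C1 + a^2)
 h(a) = sqrt(C1 + a^2)


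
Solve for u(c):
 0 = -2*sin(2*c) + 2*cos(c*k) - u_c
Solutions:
 u(c) = C1 + cos(2*c) + 2*sin(c*k)/k


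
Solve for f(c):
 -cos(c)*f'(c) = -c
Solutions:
 f(c) = C1 + Integral(c/cos(c), c)


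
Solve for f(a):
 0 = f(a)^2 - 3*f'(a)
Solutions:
 f(a) = -3/(C1 + a)


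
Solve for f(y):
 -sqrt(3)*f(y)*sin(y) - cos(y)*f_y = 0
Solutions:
 f(y) = C1*cos(y)^(sqrt(3))


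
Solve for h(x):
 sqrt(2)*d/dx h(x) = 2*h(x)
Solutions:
 h(x) = C1*exp(sqrt(2)*x)


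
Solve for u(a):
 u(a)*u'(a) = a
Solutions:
 u(a) = -sqrt(C1 + a^2)
 u(a) = sqrt(C1 + a^2)


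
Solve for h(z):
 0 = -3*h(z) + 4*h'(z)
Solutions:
 h(z) = C1*exp(3*z/4)


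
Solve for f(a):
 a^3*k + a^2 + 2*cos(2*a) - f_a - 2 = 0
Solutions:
 f(a) = C1 + a^4*k/4 + a^3/3 - 2*a + 2*sin(a)*cos(a)


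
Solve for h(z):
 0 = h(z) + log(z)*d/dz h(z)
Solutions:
 h(z) = C1*exp(-li(z))


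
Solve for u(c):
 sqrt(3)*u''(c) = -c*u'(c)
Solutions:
 u(c) = C1 + C2*erf(sqrt(2)*3^(3/4)*c/6)


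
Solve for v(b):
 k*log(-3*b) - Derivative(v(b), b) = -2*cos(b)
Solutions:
 v(b) = C1 + b*k*(log(-b) - 1) + b*k*log(3) + 2*sin(b)


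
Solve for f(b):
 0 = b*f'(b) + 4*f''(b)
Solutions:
 f(b) = C1 + C2*erf(sqrt(2)*b/4)


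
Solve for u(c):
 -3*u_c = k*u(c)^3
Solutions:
 u(c) = -sqrt(6)*sqrt(-1/(C1 - c*k))/2
 u(c) = sqrt(6)*sqrt(-1/(C1 - c*k))/2


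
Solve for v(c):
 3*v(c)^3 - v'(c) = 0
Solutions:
 v(c) = -sqrt(2)*sqrt(-1/(C1 + 3*c))/2
 v(c) = sqrt(2)*sqrt(-1/(C1 + 3*c))/2


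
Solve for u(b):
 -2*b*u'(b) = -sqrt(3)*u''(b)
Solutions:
 u(b) = C1 + C2*erfi(3^(3/4)*b/3)


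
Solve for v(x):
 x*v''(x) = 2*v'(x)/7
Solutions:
 v(x) = C1 + C2*x^(9/7)


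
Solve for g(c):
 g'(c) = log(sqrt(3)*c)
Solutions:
 g(c) = C1 + c*log(c) - c + c*log(3)/2


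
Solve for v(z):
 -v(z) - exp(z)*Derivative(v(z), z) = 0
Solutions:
 v(z) = C1*exp(exp(-z))


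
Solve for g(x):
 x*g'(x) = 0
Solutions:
 g(x) = C1


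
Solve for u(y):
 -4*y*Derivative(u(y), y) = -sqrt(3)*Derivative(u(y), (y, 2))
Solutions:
 u(y) = C1 + C2*erfi(sqrt(2)*3^(3/4)*y/3)


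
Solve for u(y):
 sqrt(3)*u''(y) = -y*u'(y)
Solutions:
 u(y) = C1 + C2*erf(sqrt(2)*3^(3/4)*y/6)


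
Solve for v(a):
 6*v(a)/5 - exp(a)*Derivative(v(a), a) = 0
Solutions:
 v(a) = C1*exp(-6*exp(-a)/5)


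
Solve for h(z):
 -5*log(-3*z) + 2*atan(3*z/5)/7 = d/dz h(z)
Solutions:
 h(z) = C1 - 5*z*log(-z) + 2*z*atan(3*z/5)/7 - 5*z*log(3) + 5*z - 5*log(9*z^2 + 25)/21


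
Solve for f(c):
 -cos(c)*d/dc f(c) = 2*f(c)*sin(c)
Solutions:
 f(c) = C1*cos(c)^2


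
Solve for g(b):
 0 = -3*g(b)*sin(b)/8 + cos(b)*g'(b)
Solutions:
 g(b) = C1/cos(b)^(3/8)


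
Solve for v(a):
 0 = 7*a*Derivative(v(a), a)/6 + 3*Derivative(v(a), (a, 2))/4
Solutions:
 v(a) = C1 + C2*erf(sqrt(7)*a/3)


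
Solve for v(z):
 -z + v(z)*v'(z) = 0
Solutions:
 v(z) = -sqrt(C1 + z^2)
 v(z) = sqrt(C1 + z^2)


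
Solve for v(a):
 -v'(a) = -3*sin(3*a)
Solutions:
 v(a) = C1 - cos(3*a)


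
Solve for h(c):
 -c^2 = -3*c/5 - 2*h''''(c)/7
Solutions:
 h(c) = C1 + C2*c + C3*c^2 + C4*c^3 + 7*c^6/720 - 7*c^5/400


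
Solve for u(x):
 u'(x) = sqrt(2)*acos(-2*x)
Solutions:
 u(x) = C1 + sqrt(2)*(x*acos(-2*x) + sqrt(1 - 4*x^2)/2)


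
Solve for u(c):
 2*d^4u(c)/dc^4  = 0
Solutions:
 u(c) = C1 + C2*c + C3*c^2 + C4*c^3


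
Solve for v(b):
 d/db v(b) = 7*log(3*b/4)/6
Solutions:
 v(b) = C1 + 7*b*log(b)/6 - 7*b*log(2)/3 - 7*b/6 + 7*b*log(3)/6


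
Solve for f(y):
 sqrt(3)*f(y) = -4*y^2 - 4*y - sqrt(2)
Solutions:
 f(y) = -4*sqrt(3)*y^2/3 - 4*sqrt(3)*y/3 - sqrt(6)/3


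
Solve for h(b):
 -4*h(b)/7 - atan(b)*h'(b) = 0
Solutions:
 h(b) = C1*exp(-4*Integral(1/atan(b), b)/7)


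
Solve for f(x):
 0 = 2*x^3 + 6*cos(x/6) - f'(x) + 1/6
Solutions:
 f(x) = C1 + x^4/2 + x/6 + 36*sin(x/6)


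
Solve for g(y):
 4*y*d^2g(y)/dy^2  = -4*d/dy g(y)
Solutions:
 g(y) = C1 + C2*log(y)


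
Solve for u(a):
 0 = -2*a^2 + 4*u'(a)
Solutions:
 u(a) = C1 + a^3/6


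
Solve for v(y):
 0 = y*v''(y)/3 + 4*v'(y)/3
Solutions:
 v(y) = C1 + C2/y^3


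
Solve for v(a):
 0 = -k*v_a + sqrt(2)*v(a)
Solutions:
 v(a) = C1*exp(sqrt(2)*a/k)


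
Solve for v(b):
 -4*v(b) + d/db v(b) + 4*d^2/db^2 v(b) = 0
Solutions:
 v(b) = C1*exp(b*(-1 + sqrt(65))/8) + C2*exp(-b*(1 + sqrt(65))/8)


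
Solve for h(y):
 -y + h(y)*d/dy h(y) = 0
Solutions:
 h(y) = -sqrt(C1 + y^2)
 h(y) = sqrt(C1 + y^2)


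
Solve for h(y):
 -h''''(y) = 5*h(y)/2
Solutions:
 h(y) = (C1*sin(10^(1/4)*y/2) + C2*cos(10^(1/4)*y/2))*exp(-10^(1/4)*y/2) + (C3*sin(10^(1/4)*y/2) + C4*cos(10^(1/4)*y/2))*exp(10^(1/4)*y/2)


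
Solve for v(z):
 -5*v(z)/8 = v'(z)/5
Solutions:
 v(z) = C1*exp(-25*z/8)


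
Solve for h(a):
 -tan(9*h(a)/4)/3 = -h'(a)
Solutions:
 h(a) = -4*asin(C1*exp(3*a/4))/9 + 4*pi/9
 h(a) = 4*asin(C1*exp(3*a/4))/9


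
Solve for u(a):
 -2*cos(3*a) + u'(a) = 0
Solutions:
 u(a) = C1 + 2*sin(3*a)/3


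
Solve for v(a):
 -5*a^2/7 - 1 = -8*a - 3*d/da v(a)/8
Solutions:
 v(a) = C1 + 40*a^3/63 - 32*a^2/3 + 8*a/3


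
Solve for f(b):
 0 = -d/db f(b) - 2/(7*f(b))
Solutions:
 f(b) = -sqrt(C1 - 28*b)/7
 f(b) = sqrt(C1 - 28*b)/7


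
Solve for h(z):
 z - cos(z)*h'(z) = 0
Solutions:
 h(z) = C1 + Integral(z/cos(z), z)


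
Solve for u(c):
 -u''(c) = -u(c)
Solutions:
 u(c) = C1*exp(-c) + C2*exp(c)


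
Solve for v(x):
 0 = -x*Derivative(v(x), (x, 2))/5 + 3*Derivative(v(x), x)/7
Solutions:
 v(x) = C1 + C2*x^(22/7)


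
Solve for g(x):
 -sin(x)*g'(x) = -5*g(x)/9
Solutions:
 g(x) = C1*(cos(x) - 1)^(5/18)/(cos(x) + 1)^(5/18)


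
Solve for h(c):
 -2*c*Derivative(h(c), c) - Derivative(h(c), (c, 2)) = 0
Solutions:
 h(c) = C1 + C2*erf(c)


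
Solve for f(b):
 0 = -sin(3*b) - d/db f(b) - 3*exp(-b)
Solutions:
 f(b) = C1 + cos(3*b)/3 + 3*exp(-b)


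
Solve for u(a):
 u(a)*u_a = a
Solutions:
 u(a) = -sqrt(C1 + a^2)
 u(a) = sqrt(C1 + a^2)


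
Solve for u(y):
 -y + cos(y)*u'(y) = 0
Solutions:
 u(y) = C1 + Integral(y/cos(y), y)


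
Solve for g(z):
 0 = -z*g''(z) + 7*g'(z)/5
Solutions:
 g(z) = C1 + C2*z^(12/5)


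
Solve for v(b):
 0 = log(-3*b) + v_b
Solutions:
 v(b) = C1 - b*log(-b) + b*(1 - log(3))


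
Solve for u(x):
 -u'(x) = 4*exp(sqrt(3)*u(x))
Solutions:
 u(x) = sqrt(3)*(2*log(1/(C1 + 4*x)) - log(3))/6


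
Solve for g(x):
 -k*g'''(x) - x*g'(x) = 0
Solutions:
 g(x) = C1 + Integral(C2*airyai(x*(-1/k)^(1/3)) + C3*airybi(x*(-1/k)^(1/3)), x)


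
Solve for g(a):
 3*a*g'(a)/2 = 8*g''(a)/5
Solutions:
 g(a) = C1 + C2*erfi(sqrt(30)*a/8)


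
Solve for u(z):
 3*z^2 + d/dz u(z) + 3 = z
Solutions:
 u(z) = C1 - z^3 + z^2/2 - 3*z


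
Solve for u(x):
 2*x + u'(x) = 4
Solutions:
 u(x) = C1 - x^2 + 4*x


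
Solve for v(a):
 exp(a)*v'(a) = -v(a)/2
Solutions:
 v(a) = C1*exp(exp(-a)/2)


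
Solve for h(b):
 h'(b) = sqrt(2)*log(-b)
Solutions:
 h(b) = C1 + sqrt(2)*b*log(-b) - sqrt(2)*b


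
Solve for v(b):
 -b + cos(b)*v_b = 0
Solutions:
 v(b) = C1 + Integral(b/cos(b), b)


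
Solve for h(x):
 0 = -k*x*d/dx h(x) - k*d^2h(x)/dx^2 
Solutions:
 h(x) = C1 + C2*erf(sqrt(2)*x/2)


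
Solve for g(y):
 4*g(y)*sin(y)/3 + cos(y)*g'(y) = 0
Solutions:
 g(y) = C1*cos(y)^(4/3)


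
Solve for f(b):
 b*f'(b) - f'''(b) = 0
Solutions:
 f(b) = C1 + Integral(C2*airyai(b) + C3*airybi(b), b)


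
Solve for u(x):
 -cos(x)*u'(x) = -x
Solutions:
 u(x) = C1 + Integral(x/cos(x), x)


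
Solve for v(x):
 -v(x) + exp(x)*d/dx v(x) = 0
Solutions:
 v(x) = C1*exp(-exp(-x))


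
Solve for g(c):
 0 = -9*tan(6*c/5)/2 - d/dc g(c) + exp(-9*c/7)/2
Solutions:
 g(c) = C1 - 15*log(tan(6*c/5)^2 + 1)/8 - 7*exp(-9*c/7)/18


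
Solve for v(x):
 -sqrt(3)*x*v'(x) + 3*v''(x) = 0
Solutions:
 v(x) = C1 + C2*erfi(sqrt(2)*3^(3/4)*x/6)


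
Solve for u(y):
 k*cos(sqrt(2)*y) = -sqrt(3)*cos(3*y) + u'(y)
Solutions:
 u(y) = C1 + sqrt(2)*k*sin(sqrt(2)*y)/2 + sqrt(3)*sin(3*y)/3


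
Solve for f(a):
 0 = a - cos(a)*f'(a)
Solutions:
 f(a) = C1 + Integral(a/cos(a), a)


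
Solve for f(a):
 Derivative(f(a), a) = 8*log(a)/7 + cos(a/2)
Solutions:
 f(a) = C1 + 8*a*log(a)/7 - 8*a/7 + 2*sin(a/2)


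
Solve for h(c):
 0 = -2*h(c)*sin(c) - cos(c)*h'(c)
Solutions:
 h(c) = C1*cos(c)^2


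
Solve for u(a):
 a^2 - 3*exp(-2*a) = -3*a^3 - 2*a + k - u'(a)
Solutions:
 u(a) = C1 - 3*a^4/4 - a^3/3 - a^2 + a*k - 3*exp(-2*a)/2


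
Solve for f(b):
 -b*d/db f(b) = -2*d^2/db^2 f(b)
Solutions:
 f(b) = C1 + C2*erfi(b/2)


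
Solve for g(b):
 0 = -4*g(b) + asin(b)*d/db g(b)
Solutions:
 g(b) = C1*exp(4*Integral(1/asin(b), b))


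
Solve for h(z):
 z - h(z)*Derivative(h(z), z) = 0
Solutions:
 h(z) = -sqrt(C1 + z^2)
 h(z) = sqrt(C1 + z^2)


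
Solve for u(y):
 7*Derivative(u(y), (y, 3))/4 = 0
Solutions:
 u(y) = C1 + C2*y + C3*y^2


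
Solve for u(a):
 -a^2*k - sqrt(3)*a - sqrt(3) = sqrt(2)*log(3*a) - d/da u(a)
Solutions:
 u(a) = C1 + a^3*k/3 + sqrt(3)*a^2/2 + sqrt(2)*a*log(a) - sqrt(2)*a + sqrt(2)*a*log(3) + sqrt(3)*a


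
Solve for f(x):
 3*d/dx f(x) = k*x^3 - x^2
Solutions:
 f(x) = C1 + k*x^4/12 - x^3/9


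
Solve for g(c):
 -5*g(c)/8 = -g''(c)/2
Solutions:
 g(c) = C1*exp(-sqrt(5)*c/2) + C2*exp(sqrt(5)*c/2)


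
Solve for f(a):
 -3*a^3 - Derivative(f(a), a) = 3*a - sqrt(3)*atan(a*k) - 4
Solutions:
 f(a) = C1 - 3*a^4/4 - 3*a^2/2 + 4*a + sqrt(3)*Piecewise((a*atan(a*k) - log(a^2*k^2 + 1)/(2*k), Ne(k, 0)), (0, True))


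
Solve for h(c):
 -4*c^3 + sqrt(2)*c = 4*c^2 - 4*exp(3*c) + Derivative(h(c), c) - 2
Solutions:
 h(c) = C1 - c^4 - 4*c^3/3 + sqrt(2)*c^2/2 + 2*c + 4*exp(3*c)/3


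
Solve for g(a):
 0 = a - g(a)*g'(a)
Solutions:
 g(a) = -sqrt(C1 + a^2)
 g(a) = sqrt(C1 + a^2)


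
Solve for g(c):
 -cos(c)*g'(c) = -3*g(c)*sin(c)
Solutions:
 g(c) = C1/cos(c)^3


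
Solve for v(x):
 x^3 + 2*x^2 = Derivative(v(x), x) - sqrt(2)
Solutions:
 v(x) = C1 + x^4/4 + 2*x^3/3 + sqrt(2)*x


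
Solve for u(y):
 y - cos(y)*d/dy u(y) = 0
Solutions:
 u(y) = C1 + Integral(y/cos(y), y)


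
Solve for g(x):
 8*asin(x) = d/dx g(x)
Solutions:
 g(x) = C1 + 8*x*asin(x) + 8*sqrt(1 - x^2)


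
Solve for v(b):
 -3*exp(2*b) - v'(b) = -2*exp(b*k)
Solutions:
 v(b) = C1 - 3*exp(2*b)/2 + 2*exp(b*k)/k


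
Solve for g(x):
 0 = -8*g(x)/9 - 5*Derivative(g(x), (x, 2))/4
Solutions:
 g(x) = C1*sin(4*sqrt(10)*x/15) + C2*cos(4*sqrt(10)*x/15)


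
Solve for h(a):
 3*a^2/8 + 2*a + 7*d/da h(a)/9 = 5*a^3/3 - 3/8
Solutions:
 h(a) = C1 + 15*a^4/28 - 9*a^3/56 - 9*a^2/7 - 27*a/56


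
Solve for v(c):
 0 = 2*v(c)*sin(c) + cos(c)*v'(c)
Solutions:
 v(c) = C1*cos(c)^2


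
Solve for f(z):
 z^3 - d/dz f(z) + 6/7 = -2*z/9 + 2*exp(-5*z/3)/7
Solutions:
 f(z) = C1 + z^4/4 + z^2/9 + 6*z/7 + 6*exp(-5*z/3)/35


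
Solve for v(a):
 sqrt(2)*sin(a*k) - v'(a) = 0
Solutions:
 v(a) = C1 - sqrt(2)*cos(a*k)/k


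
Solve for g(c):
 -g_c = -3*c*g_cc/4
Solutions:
 g(c) = C1 + C2*c^(7/3)


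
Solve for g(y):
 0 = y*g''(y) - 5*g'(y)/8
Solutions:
 g(y) = C1 + C2*y^(13/8)


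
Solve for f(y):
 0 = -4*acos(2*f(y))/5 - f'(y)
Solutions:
 Integral(1/acos(2*_y), (_y, f(y))) = C1 - 4*y/5


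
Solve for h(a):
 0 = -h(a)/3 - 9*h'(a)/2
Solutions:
 h(a) = C1*exp(-2*a/27)


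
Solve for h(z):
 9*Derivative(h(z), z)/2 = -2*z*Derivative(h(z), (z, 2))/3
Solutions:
 h(z) = C1 + C2/z^(23/4)


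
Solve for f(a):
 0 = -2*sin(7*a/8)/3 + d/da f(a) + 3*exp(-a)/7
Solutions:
 f(a) = C1 - 16*cos(7*a/8)/21 + 3*exp(-a)/7


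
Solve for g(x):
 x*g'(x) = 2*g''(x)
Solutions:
 g(x) = C1 + C2*erfi(x/2)


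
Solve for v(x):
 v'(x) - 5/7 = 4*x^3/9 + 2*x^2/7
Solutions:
 v(x) = C1 + x^4/9 + 2*x^3/21 + 5*x/7


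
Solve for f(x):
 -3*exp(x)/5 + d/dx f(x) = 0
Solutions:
 f(x) = C1 + 3*exp(x)/5


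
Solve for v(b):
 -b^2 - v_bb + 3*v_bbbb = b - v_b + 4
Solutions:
 v(b) = C1 + C2*exp(2^(1/3)*b*(2/(sqrt(77) + 9)^(1/3) + 2^(1/3)*(sqrt(77) + 9)^(1/3))/12)*sin(2^(1/3)*sqrt(3)*b*(-2^(1/3)*(sqrt(77) + 9)^(1/3) + 2/(sqrt(77) + 9)^(1/3))/12) + C3*exp(2^(1/3)*b*(2/(sqrt(77) + 9)^(1/3) + 2^(1/3)*(sqrt(77) + 9)^(1/3))/12)*cos(2^(1/3)*sqrt(3)*b*(-2^(1/3)*(sqrt(77) + 9)^(1/3) + 2/(sqrt(77) + 9)^(1/3))/12) + C4*exp(-2^(1/3)*b*(2/(sqrt(77) + 9)^(1/3) + 2^(1/3)*(sqrt(77) + 9)^(1/3))/6) + b^3/3 + 3*b^2/2 + 7*b


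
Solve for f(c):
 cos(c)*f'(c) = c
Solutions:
 f(c) = C1 + Integral(c/cos(c), c)


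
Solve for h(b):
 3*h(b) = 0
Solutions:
 h(b) = 0


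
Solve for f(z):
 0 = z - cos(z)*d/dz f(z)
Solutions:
 f(z) = C1 + Integral(z/cos(z), z)


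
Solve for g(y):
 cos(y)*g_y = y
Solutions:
 g(y) = C1 + Integral(y/cos(y), y)


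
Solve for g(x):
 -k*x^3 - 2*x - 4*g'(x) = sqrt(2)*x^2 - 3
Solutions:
 g(x) = C1 - k*x^4/16 - sqrt(2)*x^3/12 - x^2/4 + 3*x/4


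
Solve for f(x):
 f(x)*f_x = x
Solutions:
 f(x) = -sqrt(C1 + x^2)
 f(x) = sqrt(C1 + x^2)


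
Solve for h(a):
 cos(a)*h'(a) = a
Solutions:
 h(a) = C1 + Integral(a/cos(a), a)


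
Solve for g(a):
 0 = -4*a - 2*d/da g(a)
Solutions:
 g(a) = C1 - a^2


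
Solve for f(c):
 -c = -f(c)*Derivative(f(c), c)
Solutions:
 f(c) = -sqrt(C1 + c^2)
 f(c) = sqrt(C1 + c^2)


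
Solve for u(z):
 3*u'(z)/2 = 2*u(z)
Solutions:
 u(z) = C1*exp(4*z/3)


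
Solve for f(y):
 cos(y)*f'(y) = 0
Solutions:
 f(y) = C1


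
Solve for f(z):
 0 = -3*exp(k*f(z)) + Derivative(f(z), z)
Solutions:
 f(z) = Piecewise((log(-1/(C1*k + 3*k*z))/k, Ne(k, 0)), (nan, True))
 f(z) = Piecewise((C1 + 3*z, Eq(k, 0)), (nan, True))


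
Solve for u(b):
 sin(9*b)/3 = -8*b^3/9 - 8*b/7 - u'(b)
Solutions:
 u(b) = C1 - 2*b^4/9 - 4*b^2/7 + cos(9*b)/27


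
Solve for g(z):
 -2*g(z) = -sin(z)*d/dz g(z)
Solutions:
 g(z) = C1*(cos(z) - 1)/(cos(z) + 1)


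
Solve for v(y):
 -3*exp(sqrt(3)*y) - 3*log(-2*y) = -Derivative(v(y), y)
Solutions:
 v(y) = C1 + 3*y*log(-y) + 3*y*(-1 + log(2)) + sqrt(3)*exp(sqrt(3)*y)


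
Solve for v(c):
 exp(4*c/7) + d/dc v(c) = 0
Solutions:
 v(c) = C1 - 7*exp(4*c/7)/4


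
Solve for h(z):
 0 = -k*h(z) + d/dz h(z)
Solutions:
 h(z) = C1*exp(k*z)


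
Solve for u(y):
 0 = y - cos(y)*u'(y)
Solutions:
 u(y) = C1 + Integral(y/cos(y), y)


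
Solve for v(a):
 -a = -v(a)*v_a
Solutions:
 v(a) = -sqrt(C1 + a^2)
 v(a) = sqrt(C1 + a^2)


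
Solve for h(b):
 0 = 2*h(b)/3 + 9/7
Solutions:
 h(b) = -27/14


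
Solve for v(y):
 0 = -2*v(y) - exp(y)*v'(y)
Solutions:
 v(y) = C1*exp(2*exp(-y))


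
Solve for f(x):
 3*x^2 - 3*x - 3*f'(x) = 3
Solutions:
 f(x) = C1 + x^3/3 - x^2/2 - x


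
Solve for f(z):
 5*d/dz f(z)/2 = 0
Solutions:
 f(z) = C1


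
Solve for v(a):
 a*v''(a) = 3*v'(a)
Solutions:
 v(a) = C1 + C2*a^4


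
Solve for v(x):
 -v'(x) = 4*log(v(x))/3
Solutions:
 li(v(x)) = C1 - 4*x/3


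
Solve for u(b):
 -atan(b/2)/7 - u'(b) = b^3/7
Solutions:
 u(b) = C1 - b^4/28 - b*atan(b/2)/7 + log(b^2 + 4)/7


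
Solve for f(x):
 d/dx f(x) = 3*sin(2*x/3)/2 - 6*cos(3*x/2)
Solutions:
 f(x) = C1 - 4*sin(3*x/2) - 9*cos(2*x/3)/4


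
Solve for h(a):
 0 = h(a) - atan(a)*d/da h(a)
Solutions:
 h(a) = C1*exp(Integral(1/atan(a), a))


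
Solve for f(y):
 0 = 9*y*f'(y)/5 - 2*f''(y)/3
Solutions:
 f(y) = C1 + C2*erfi(3*sqrt(15)*y/10)


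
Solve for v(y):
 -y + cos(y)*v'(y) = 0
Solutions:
 v(y) = C1 + Integral(y/cos(y), y)


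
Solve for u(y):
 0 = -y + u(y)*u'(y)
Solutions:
 u(y) = -sqrt(C1 + y^2)
 u(y) = sqrt(C1 + y^2)


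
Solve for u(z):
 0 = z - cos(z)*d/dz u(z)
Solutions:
 u(z) = C1 + Integral(z/cos(z), z)


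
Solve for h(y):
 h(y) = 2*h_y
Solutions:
 h(y) = C1*exp(y/2)


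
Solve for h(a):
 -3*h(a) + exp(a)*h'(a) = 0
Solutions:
 h(a) = C1*exp(-3*exp(-a))


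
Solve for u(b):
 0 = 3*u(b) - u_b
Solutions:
 u(b) = C1*exp(3*b)


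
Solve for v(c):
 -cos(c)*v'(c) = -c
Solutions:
 v(c) = C1 + Integral(c/cos(c), c)


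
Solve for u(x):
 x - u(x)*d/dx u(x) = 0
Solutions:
 u(x) = -sqrt(C1 + x^2)
 u(x) = sqrt(C1 + x^2)


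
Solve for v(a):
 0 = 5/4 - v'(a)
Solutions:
 v(a) = C1 + 5*a/4


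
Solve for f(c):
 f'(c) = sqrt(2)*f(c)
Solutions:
 f(c) = C1*exp(sqrt(2)*c)


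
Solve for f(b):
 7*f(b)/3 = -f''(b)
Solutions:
 f(b) = C1*sin(sqrt(21)*b/3) + C2*cos(sqrt(21)*b/3)


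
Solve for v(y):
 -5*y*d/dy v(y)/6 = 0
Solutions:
 v(y) = C1


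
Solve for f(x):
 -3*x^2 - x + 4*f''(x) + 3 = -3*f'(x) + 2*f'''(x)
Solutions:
 f(x) = C1 + C2*exp(x*(1 - sqrt(10)/2)) + C3*exp(x*(1 + sqrt(10)/2)) + x^3/3 - 7*x^2/6 + 31*x/9


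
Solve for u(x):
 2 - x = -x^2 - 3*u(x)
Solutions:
 u(x) = -x^2/3 + x/3 - 2/3


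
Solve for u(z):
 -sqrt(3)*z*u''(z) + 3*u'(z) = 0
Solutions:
 u(z) = C1 + C2*z^(1 + sqrt(3))


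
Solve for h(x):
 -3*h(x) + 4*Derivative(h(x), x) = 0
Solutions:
 h(x) = C1*exp(3*x/4)


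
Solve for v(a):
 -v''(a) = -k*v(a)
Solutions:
 v(a) = C1*exp(-a*sqrt(k)) + C2*exp(a*sqrt(k))


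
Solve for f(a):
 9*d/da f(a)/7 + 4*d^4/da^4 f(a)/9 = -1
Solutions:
 f(a) = C1 + C4*exp(-3*294^(1/3)*a/14) - 7*a/9 + (C2*sin(3*3^(5/6)*98^(1/3)*a/28) + C3*cos(3*3^(5/6)*98^(1/3)*a/28))*exp(3*294^(1/3)*a/28)


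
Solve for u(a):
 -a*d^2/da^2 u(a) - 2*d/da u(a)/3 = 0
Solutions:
 u(a) = C1 + C2*a^(1/3)


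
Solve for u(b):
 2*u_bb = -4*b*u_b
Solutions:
 u(b) = C1 + C2*erf(b)


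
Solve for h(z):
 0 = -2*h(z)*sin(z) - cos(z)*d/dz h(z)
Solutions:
 h(z) = C1*cos(z)^2


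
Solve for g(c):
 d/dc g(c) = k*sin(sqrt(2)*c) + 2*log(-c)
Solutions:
 g(c) = C1 + 2*c*log(-c) - 2*c - sqrt(2)*k*cos(sqrt(2)*c)/2


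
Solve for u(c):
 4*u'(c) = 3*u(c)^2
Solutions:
 u(c) = -4/(C1 + 3*c)


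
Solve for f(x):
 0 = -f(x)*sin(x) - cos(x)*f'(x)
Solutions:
 f(x) = C1*cos(x)


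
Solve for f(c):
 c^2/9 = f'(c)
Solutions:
 f(c) = C1 + c^3/27


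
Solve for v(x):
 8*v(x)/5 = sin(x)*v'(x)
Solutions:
 v(x) = C1*(cos(x) - 1)^(4/5)/(cos(x) + 1)^(4/5)


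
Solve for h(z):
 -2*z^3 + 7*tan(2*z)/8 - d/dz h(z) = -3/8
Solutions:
 h(z) = C1 - z^4/2 + 3*z/8 - 7*log(cos(2*z))/16


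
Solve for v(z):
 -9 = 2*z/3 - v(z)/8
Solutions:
 v(z) = 16*z/3 + 72


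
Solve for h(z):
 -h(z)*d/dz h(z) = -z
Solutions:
 h(z) = -sqrt(C1 + z^2)
 h(z) = sqrt(C1 + z^2)


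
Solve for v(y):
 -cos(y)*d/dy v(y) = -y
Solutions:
 v(y) = C1 + Integral(y/cos(y), y)


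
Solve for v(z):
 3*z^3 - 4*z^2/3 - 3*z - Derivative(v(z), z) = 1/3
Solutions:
 v(z) = C1 + 3*z^4/4 - 4*z^3/9 - 3*z^2/2 - z/3


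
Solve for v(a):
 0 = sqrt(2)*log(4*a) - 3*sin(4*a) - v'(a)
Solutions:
 v(a) = C1 + sqrt(2)*a*(log(a) - 1) + 2*sqrt(2)*a*log(2) + 3*cos(4*a)/4


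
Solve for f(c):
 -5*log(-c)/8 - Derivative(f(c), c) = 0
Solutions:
 f(c) = C1 - 5*c*log(-c)/8 + 5*c/8


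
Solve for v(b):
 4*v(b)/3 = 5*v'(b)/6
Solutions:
 v(b) = C1*exp(8*b/5)


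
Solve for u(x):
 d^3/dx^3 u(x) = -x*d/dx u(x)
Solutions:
 u(x) = C1 + Integral(C2*airyai(-x) + C3*airybi(-x), x)


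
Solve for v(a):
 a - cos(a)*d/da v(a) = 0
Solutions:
 v(a) = C1 + Integral(a/cos(a), a)


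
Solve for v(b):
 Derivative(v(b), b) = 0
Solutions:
 v(b) = C1


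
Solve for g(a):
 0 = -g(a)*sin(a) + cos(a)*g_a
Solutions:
 g(a) = C1/cos(a)


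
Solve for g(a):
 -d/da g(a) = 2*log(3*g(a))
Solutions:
 Integral(1/(log(_y) + log(3)), (_y, g(a)))/2 = C1 - a


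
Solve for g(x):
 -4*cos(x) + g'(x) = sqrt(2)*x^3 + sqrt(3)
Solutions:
 g(x) = C1 + sqrt(2)*x^4/4 + sqrt(3)*x + 4*sin(x)


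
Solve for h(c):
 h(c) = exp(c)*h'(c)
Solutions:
 h(c) = C1*exp(-exp(-c))


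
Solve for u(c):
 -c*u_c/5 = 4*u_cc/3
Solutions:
 u(c) = C1 + C2*erf(sqrt(30)*c/20)


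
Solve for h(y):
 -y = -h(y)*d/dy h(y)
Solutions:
 h(y) = -sqrt(C1 + y^2)
 h(y) = sqrt(C1 + y^2)


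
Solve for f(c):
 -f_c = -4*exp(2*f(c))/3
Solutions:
 f(c) = log(-1/(C1 + 4*c))/2 - log(2) + log(6)/2
 f(c) = log(-sqrt(-1/(C1 + 4*c))) - log(2) + log(6)/2


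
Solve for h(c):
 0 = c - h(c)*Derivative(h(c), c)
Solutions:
 h(c) = -sqrt(C1 + c^2)
 h(c) = sqrt(C1 + c^2)


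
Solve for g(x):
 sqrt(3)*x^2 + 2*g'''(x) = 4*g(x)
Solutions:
 g(x) = C3*exp(2^(1/3)*x) + sqrt(3)*x^2/4 + (C1*sin(2^(1/3)*sqrt(3)*x/2) + C2*cos(2^(1/3)*sqrt(3)*x/2))*exp(-2^(1/3)*x/2)


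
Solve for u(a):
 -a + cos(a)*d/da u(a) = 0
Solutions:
 u(a) = C1 + Integral(a/cos(a), a)


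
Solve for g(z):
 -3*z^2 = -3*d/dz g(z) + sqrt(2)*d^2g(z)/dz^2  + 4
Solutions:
 g(z) = C1 + C2*exp(3*sqrt(2)*z/2) + z^3/3 + sqrt(2)*z^2/3 + 16*z/9


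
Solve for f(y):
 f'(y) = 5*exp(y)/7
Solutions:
 f(y) = C1 + 5*exp(y)/7


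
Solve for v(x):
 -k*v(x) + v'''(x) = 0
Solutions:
 v(x) = C1*exp(k^(1/3)*x) + C2*exp(k^(1/3)*x*(-1 + sqrt(3)*I)/2) + C3*exp(-k^(1/3)*x*(1 + sqrt(3)*I)/2)


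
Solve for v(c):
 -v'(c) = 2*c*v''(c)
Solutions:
 v(c) = C1 + C2*sqrt(c)


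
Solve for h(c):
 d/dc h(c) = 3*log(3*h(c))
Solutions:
 -Integral(1/(log(_y) + log(3)), (_y, h(c)))/3 = C1 - c


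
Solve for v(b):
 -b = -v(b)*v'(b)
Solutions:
 v(b) = -sqrt(C1 + b^2)
 v(b) = sqrt(C1 + b^2)


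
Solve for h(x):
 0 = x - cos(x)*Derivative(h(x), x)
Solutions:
 h(x) = C1 + Integral(x/cos(x), x)


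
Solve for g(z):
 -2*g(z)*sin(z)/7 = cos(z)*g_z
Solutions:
 g(z) = C1*cos(z)^(2/7)


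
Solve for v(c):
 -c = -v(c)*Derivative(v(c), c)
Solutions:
 v(c) = -sqrt(C1 + c^2)
 v(c) = sqrt(C1 + c^2)


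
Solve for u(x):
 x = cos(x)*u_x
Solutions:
 u(x) = C1 + Integral(x/cos(x), x)


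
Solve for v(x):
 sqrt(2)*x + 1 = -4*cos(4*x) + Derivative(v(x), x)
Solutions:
 v(x) = C1 + sqrt(2)*x^2/2 + x + sin(4*x)


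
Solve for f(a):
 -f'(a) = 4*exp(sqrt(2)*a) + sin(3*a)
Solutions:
 f(a) = C1 - 2*sqrt(2)*exp(sqrt(2)*a) + cos(3*a)/3


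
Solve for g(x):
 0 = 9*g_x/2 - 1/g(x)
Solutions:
 g(x) = -sqrt(C1 + 4*x)/3
 g(x) = sqrt(C1 + 4*x)/3


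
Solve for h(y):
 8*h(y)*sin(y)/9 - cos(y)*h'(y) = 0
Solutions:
 h(y) = C1/cos(y)^(8/9)


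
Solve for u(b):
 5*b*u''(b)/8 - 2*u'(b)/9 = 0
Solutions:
 u(b) = C1 + C2*b^(61/45)


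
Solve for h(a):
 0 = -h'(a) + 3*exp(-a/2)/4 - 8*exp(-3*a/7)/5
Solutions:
 h(a) = C1 - 3*exp(-a/2)/2 + 56*exp(-3*a/7)/15


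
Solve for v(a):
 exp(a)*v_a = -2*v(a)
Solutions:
 v(a) = C1*exp(2*exp(-a))


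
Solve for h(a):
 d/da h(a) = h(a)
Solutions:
 h(a) = C1*exp(a)


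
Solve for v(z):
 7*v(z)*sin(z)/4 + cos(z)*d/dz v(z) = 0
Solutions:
 v(z) = C1*cos(z)^(7/4)


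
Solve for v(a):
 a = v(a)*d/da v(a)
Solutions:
 v(a) = -sqrt(C1 + a^2)
 v(a) = sqrt(C1 + a^2)


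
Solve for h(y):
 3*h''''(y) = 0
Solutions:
 h(y) = C1 + C2*y + C3*y^2 + C4*y^3


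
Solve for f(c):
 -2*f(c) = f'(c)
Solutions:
 f(c) = C1*exp(-2*c)


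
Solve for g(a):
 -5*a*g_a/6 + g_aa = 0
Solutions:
 g(a) = C1 + C2*erfi(sqrt(15)*a/6)


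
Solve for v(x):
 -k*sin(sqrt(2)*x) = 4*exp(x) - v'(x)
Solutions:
 v(x) = C1 - sqrt(2)*k*cos(sqrt(2)*x)/2 + 4*exp(x)


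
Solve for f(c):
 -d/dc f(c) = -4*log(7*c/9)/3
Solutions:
 f(c) = C1 + 4*c*log(c)/3 - 8*c*log(3)/3 - 4*c/3 + 4*c*log(7)/3


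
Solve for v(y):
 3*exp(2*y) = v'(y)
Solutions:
 v(y) = C1 + 3*exp(2*y)/2


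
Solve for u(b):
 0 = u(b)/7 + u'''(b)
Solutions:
 u(b) = C3*exp(-7^(2/3)*b/7) + (C1*sin(sqrt(3)*7^(2/3)*b/14) + C2*cos(sqrt(3)*7^(2/3)*b/14))*exp(7^(2/3)*b/14)


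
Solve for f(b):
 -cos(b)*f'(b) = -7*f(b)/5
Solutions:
 f(b) = C1*(sin(b) + 1)^(7/10)/(sin(b) - 1)^(7/10)


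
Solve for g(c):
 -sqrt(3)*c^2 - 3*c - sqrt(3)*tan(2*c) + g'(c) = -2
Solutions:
 g(c) = C1 + sqrt(3)*c^3/3 + 3*c^2/2 - 2*c - sqrt(3)*log(cos(2*c))/2


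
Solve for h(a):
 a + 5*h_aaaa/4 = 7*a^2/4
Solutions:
 h(a) = C1 + C2*a + C3*a^2 + C4*a^3 + 7*a^6/1800 - a^5/150


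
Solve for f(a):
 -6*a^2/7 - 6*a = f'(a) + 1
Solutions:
 f(a) = C1 - 2*a^3/7 - 3*a^2 - a


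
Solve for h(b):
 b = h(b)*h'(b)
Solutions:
 h(b) = -sqrt(C1 + b^2)
 h(b) = sqrt(C1 + b^2)


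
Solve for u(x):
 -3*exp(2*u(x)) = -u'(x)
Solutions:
 u(x) = log(-sqrt(-1/(C1 + 3*x))) - log(2)/2
 u(x) = log(-1/(C1 + 3*x))/2 - log(2)/2


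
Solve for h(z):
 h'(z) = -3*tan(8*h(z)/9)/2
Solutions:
 h(z) = -9*asin(C1*exp(-4*z/3))/8 + 9*pi/8
 h(z) = 9*asin(C1*exp(-4*z/3))/8


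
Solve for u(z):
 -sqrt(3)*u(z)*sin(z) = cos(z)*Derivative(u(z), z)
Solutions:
 u(z) = C1*cos(z)^(sqrt(3))


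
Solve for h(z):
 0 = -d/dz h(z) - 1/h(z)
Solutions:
 h(z) = -sqrt(C1 - 2*z)
 h(z) = sqrt(C1 - 2*z)


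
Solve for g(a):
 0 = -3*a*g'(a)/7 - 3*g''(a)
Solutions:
 g(a) = C1 + C2*erf(sqrt(14)*a/14)


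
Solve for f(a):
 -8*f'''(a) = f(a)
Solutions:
 f(a) = C3*exp(-a/2) + (C1*sin(sqrt(3)*a/4) + C2*cos(sqrt(3)*a/4))*exp(a/4)


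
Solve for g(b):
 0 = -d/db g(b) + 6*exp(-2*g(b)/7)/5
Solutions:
 g(b) = 7*log(-sqrt(C1 + 6*b)) - 7*log(35) + 7*log(70)/2
 g(b) = 7*log(C1 + 6*b)/2 - 7*log(35) + 7*log(70)/2


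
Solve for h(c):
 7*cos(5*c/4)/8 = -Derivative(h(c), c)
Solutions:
 h(c) = C1 - 7*sin(5*c/4)/10


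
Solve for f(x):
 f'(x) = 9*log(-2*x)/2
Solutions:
 f(x) = C1 + 9*x*log(-x)/2 + 9*x*(-1 + log(2))/2


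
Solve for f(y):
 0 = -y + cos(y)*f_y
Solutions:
 f(y) = C1 + Integral(y/cos(y), y)


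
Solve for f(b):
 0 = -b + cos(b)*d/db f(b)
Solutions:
 f(b) = C1 + Integral(b/cos(b), b)


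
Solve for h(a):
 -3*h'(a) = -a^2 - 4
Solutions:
 h(a) = C1 + a^3/9 + 4*a/3


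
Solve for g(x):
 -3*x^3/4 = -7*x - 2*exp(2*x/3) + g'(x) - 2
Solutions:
 g(x) = C1 - 3*x^4/16 + 7*x^2/2 + 2*x + 3*exp(2*x/3)


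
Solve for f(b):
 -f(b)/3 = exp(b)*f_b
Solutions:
 f(b) = C1*exp(exp(-b)/3)


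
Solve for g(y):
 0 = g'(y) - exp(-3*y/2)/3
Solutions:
 g(y) = C1 - 2*exp(-3*y/2)/9


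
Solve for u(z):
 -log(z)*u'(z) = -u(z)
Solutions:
 u(z) = C1*exp(li(z))


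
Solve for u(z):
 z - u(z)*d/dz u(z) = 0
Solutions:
 u(z) = -sqrt(C1 + z^2)
 u(z) = sqrt(C1 + z^2)


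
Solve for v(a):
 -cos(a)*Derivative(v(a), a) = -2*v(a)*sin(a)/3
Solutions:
 v(a) = C1/cos(a)^(2/3)


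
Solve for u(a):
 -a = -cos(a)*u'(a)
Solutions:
 u(a) = C1 + Integral(a/cos(a), a)


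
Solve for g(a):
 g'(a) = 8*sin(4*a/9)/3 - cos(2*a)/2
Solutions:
 g(a) = C1 - sin(2*a)/4 - 6*cos(4*a/9)


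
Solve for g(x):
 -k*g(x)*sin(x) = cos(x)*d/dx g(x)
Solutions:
 g(x) = C1*exp(k*log(cos(x)))


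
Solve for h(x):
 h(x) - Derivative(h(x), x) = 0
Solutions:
 h(x) = C1*exp(x)


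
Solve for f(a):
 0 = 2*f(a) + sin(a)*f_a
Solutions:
 f(a) = C1*(cos(a) + 1)/(cos(a) - 1)


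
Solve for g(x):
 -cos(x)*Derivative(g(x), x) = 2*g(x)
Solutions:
 g(x) = C1*(sin(x) - 1)/(sin(x) + 1)


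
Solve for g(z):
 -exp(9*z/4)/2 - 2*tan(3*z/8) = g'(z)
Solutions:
 g(z) = C1 - 2*exp(9*z/4)/9 + 16*log(cos(3*z/8))/3


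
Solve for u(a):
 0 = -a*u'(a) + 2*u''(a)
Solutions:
 u(a) = C1 + C2*erfi(a/2)


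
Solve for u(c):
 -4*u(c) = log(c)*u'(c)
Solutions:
 u(c) = C1*exp(-4*li(c))


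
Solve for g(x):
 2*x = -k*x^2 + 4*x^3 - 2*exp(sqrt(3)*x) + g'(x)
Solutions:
 g(x) = C1 + k*x^3/3 - x^4 + x^2 + 2*sqrt(3)*exp(sqrt(3)*x)/3


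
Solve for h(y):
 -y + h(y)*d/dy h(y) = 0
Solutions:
 h(y) = -sqrt(C1 + y^2)
 h(y) = sqrt(C1 + y^2)


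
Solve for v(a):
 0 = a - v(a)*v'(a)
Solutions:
 v(a) = -sqrt(C1 + a^2)
 v(a) = sqrt(C1 + a^2)


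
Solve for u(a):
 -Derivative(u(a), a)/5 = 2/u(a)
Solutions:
 u(a) = -sqrt(C1 - 20*a)
 u(a) = sqrt(C1 - 20*a)


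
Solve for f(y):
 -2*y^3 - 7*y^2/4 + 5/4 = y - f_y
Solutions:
 f(y) = C1 + y^4/2 + 7*y^3/12 + y^2/2 - 5*y/4


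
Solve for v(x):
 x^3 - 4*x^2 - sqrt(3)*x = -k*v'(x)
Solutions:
 v(x) = C1 - x^4/(4*k) + 4*x^3/(3*k) + sqrt(3)*x^2/(2*k)


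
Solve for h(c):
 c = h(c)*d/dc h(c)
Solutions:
 h(c) = -sqrt(C1 + c^2)
 h(c) = sqrt(C1 + c^2)


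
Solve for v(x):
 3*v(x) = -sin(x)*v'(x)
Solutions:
 v(x) = C1*(cos(x) + 1)^(3/2)/(cos(x) - 1)^(3/2)


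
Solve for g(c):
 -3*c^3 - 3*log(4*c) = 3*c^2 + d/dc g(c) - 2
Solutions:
 g(c) = C1 - 3*c^4/4 - c^3 - 3*c*log(c) - c*log(64) + 5*c


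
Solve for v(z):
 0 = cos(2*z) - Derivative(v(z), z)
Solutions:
 v(z) = C1 + sin(2*z)/2


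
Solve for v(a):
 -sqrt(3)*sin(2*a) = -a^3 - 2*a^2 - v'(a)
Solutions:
 v(a) = C1 - a^4/4 - 2*a^3/3 - sqrt(3)*cos(2*a)/2


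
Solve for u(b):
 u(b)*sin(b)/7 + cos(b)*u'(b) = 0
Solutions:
 u(b) = C1*cos(b)^(1/7)


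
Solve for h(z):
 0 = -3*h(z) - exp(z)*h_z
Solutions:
 h(z) = C1*exp(3*exp(-z))


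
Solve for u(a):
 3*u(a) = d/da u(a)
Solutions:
 u(a) = C1*exp(3*a)


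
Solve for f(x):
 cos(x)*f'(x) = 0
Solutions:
 f(x) = C1


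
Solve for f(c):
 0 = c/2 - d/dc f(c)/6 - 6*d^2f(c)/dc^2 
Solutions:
 f(c) = C1 + C2*exp(-c/36) + 3*c^2/2 - 108*c


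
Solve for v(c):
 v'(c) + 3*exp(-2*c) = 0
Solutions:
 v(c) = C1 + 3*exp(-2*c)/2


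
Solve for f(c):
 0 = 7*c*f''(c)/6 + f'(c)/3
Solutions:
 f(c) = C1 + C2*c^(5/7)


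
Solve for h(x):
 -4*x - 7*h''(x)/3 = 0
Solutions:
 h(x) = C1 + C2*x - 2*x^3/7


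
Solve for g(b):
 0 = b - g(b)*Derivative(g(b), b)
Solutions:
 g(b) = -sqrt(C1 + b^2)
 g(b) = sqrt(C1 + b^2)


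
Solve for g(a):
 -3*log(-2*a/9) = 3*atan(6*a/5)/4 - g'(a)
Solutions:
 g(a) = C1 + 3*a*log(-a) + 3*a*atan(6*a/5)/4 - 6*a*log(3) - 3*a + 3*a*log(2) - 5*log(36*a^2 + 25)/16


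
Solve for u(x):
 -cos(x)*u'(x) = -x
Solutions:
 u(x) = C1 + Integral(x/cos(x), x)


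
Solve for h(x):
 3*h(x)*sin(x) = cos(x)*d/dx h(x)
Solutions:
 h(x) = C1/cos(x)^3


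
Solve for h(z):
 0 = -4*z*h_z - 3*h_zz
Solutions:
 h(z) = C1 + C2*erf(sqrt(6)*z/3)


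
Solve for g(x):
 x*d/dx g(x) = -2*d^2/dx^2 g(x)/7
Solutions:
 g(x) = C1 + C2*erf(sqrt(7)*x/2)


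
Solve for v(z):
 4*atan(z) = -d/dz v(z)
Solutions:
 v(z) = C1 - 4*z*atan(z) + 2*log(z^2 + 1)


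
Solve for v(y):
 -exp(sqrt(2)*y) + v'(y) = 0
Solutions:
 v(y) = C1 + sqrt(2)*exp(sqrt(2)*y)/2


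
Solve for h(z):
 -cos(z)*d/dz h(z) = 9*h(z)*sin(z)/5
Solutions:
 h(z) = C1*cos(z)^(9/5)


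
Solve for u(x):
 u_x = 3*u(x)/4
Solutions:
 u(x) = C1*exp(3*x/4)


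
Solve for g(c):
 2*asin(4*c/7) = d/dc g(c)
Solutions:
 g(c) = C1 + 2*c*asin(4*c/7) + sqrt(49 - 16*c^2)/2


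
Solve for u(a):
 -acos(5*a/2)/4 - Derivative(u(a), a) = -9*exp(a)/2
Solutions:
 u(a) = C1 - a*acos(5*a/2)/4 + sqrt(4 - 25*a^2)/20 + 9*exp(a)/2


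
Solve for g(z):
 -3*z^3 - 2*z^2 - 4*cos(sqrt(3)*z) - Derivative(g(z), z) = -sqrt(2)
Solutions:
 g(z) = C1 - 3*z^4/4 - 2*z^3/3 + sqrt(2)*z - 4*sqrt(3)*sin(sqrt(3)*z)/3


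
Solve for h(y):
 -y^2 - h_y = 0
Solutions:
 h(y) = C1 - y^3/3


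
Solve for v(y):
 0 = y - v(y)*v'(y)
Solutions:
 v(y) = -sqrt(C1 + y^2)
 v(y) = sqrt(C1 + y^2)


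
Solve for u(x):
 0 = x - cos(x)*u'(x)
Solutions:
 u(x) = C1 + Integral(x/cos(x), x)


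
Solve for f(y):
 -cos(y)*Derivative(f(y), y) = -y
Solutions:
 f(y) = C1 + Integral(y/cos(y), y)


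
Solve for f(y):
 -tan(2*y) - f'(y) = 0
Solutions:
 f(y) = C1 + log(cos(2*y))/2


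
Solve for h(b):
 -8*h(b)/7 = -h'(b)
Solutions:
 h(b) = C1*exp(8*b/7)


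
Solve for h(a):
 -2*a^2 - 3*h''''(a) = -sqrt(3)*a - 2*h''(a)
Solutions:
 h(a) = C1 + C2*a + C3*exp(-sqrt(6)*a/3) + C4*exp(sqrt(6)*a/3) + a^4/12 - sqrt(3)*a^3/12 + 3*a^2/2


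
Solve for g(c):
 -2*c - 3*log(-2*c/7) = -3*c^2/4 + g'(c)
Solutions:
 g(c) = C1 + c^3/4 - c^2 - 3*c*log(-c) + 3*c*(-log(2) + 1 + log(7))


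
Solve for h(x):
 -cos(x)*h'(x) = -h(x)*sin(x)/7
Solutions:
 h(x) = C1/cos(x)^(1/7)


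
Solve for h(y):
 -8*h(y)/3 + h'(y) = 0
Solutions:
 h(y) = C1*exp(8*y/3)


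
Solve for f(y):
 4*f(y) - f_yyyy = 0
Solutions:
 f(y) = C1*exp(-sqrt(2)*y) + C2*exp(sqrt(2)*y) + C3*sin(sqrt(2)*y) + C4*cos(sqrt(2)*y)


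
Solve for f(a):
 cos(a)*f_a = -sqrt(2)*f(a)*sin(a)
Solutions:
 f(a) = C1*cos(a)^(sqrt(2))


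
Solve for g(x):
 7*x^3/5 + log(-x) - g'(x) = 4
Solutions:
 g(x) = C1 + 7*x^4/20 + x*log(-x) - 5*x


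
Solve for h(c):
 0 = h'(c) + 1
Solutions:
 h(c) = C1 - c


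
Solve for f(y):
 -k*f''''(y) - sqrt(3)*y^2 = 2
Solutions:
 f(y) = C1 + C2*y + C3*y^2 + C4*y^3 - sqrt(3)*y^6/(360*k) - y^4/(12*k)


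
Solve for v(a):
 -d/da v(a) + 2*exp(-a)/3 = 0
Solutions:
 v(a) = C1 - 2*exp(-a)/3


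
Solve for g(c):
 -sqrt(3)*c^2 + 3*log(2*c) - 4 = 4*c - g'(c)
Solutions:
 g(c) = C1 + sqrt(3)*c^3/3 + 2*c^2 - 3*c*log(c) - c*log(8) + 7*c


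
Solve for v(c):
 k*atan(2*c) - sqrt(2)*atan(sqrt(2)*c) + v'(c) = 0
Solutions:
 v(c) = C1 - k*(c*atan(2*c) - log(4*c^2 + 1)/4) + sqrt(2)*(c*atan(sqrt(2)*c) - sqrt(2)*log(2*c^2 + 1)/4)


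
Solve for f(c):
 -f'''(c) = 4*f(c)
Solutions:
 f(c) = C3*exp(-2^(2/3)*c) + (C1*sin(2^(2/3)*sqrt(3)*c/2) + C2*cos(2^(2/3)*sqrt(3)*c/2))*exp(2^(2/3)*c/2)


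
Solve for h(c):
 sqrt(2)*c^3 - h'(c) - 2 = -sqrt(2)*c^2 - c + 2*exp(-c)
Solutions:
 h(c) = C1 + sqrt(2)*c^4/4 + sqrt(2)*c^3/3 + c^2/2 - 2*c + 2*exp(-c)


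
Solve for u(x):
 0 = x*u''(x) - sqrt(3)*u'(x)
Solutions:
 u(x) = C1 + C2*x^(1 + sqrt(3))


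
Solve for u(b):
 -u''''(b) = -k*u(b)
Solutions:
 u(b) = C1*exp(-b*k^(1/4)) + C2*exp(b*k^(1/4)) + C3*exp(-I*b*k^(1/4)) + C4*exp(I*b*k^(1/4))


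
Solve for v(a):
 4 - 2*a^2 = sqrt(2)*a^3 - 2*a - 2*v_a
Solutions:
 v(a) = C1 + sqrt(2)*a^4/8 + a^3/3 - a^2/2 - 2*a


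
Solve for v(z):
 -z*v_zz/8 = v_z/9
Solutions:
 v(z) = C1 + C2*z^(1/9)


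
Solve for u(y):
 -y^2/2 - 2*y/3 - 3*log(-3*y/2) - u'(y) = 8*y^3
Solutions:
 u(y) = C1 - 2*y^4 - y^3/6 - y^2/3 - 3*y*log(-y) + 3*y*(-log(3) + log(2) + 1)


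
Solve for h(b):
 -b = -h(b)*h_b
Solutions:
 h(b) = -sqrt(C1 + b^2)
 h(b) = sqrt(C1 + b^2)


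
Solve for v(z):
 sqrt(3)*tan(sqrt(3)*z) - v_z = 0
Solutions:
 v(z) = C1 - log(cos(sqrt(3)*z))


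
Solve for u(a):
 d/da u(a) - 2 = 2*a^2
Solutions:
 u(a) = C1 + 2*a^3/3 + 2*a


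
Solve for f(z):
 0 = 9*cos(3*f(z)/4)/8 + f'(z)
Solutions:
 9*z/8 - 2*log(sin(3*f(z)/4) - 1)/3 + 2*log(sin(3*f(z)/4) + 1)/3 = C1


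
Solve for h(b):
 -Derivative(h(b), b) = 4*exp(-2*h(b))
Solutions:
 h(b) = log(-sqrt(C1 - 8*b))
 h(b) = log(C1 - 8*b)/2


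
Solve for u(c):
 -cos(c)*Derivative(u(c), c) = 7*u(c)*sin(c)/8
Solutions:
 u(c) = C1*cos(c)^(7/8)


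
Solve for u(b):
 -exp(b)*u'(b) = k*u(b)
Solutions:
 u(b) = C1*exp(k*exp(-b))


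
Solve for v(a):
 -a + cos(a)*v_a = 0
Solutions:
 v(a) = C1 + Integral(a/cos(a), a)


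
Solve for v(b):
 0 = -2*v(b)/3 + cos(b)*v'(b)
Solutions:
 v(b) = C1*(sin(b) + 1)^(1/3)/(sin(b) - 1)^(1/3)


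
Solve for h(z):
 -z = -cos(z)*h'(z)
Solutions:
 h(z) = C1 + Integral(z/cos(z), z)


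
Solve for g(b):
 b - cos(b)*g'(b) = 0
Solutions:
 g(b) = C1 + Integral(b/cos(b), b)


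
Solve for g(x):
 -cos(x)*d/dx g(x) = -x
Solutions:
 g(x) = C1 + Integral(x/cos(x), x)


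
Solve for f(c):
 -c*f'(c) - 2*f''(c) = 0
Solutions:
 f(c) = C1 + C2*erf(c/2)


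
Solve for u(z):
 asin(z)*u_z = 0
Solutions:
 u(z) = C1


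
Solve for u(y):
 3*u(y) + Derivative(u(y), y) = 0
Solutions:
 u(y) = C1*exp(-3*y)


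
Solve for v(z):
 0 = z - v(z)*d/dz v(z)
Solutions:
 v(z) = -sqrt(C1 + z^2)
 v(z) = sqrt(C1 + z^2)


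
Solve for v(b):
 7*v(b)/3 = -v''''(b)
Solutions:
 v(b) = (C1*sin(sqrt(2)*3^(3/4)*7^(1/4)*b/6) + C2*cos(sqrt(2)*3^(3/4)*7^(1/4)*b/6))*exp(-sqrt(2)*3^(3/4)*7^(1/4)*b/6) + (C3*sin(sqrt(2)*3^(3/4)*7^(1/4)*b/6) + C4*cos(sqrt(2)*3^(3/4)*7^(1/4)*b/6))*exp(sqrt(2)*3^(3/4)*7^(1/4)*b/6)


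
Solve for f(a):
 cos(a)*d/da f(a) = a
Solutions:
 f(a) = C1 + Integral(a/cos(a), a)


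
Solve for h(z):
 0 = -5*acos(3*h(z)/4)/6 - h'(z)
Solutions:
 Integral(1/acos(3*_y/4), (_y, h(z))) = C1 - 5*z/6


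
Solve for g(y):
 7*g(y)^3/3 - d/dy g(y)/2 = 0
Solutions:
 g(y) = -sqrt(6)*sqrt(-1/(C1 + 14*y))/2
 g(y) = sqrt(6)*sqrt(-1/(C1 + 14*y))/2


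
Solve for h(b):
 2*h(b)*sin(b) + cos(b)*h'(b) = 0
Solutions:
 h(b) = C1*cos(b)^2


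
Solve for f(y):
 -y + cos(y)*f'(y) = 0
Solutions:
 f(y) = C1 + Integral(y/cos(y), y)


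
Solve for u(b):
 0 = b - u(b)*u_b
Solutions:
 u(b) = -sqrt(C1 + b^2)
 u(b) = sqrt(C1 + b^2)


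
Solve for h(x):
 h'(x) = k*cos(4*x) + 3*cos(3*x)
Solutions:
 h(x) = C1 + k*sin(4*x)/4 + sin(3*x)


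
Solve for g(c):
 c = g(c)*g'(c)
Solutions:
 g(c) = -sqrt(C1 + c^2)
 g(c) = sqrt(C1 + c^2)


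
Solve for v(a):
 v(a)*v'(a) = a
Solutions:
 v(a) = -sqrt(C1 + a^2)
 v(a) = sqrt(C1 + a^2)


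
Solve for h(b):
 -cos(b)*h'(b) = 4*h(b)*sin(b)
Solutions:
 h(b) = C1*cos(b)^4


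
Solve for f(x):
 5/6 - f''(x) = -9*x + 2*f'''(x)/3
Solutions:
 f(x) = C1 + C2*x + C3*exp(-3*x/2) + 3*x^3/2 - 31*x^2/12


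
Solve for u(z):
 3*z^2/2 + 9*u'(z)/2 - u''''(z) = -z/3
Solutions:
 u(z) = C1 + C4*exp(6^(2/3)*z/2) - z^3/9 - z^2/27 + (C2*sin(3*2^(2/3)*3^(1/6)*z/4) + C3*cos(3*2^(2/3)*3^(1/6)*z/4))*exp(-6^(2/3)*z/4)


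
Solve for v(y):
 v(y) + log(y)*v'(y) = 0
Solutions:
 v(y) = C1*exp(-li(y))


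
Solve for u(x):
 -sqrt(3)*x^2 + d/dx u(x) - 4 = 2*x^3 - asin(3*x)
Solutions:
 u(x) = C1 + x^4/2 + sqrt(3)*x^3/3 - x*asin(3*x) + 4*x - sqrt(1 - 9*x^2)/3


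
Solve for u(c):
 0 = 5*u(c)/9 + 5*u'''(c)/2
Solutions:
 u(c) = C3*exp(-6^(1/3)*c/3) + (C1*sin(2^(1/3)*3^(5/6)*c/6) + C2*cos(2^(1/3)*3^(5/6)*c/6))*exp(6^(1/3)*c/6)


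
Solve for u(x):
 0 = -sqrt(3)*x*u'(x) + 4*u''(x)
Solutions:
 u(x) = C1 + C2*erfi(sqrt(2)*3^(1/4)*x/4)


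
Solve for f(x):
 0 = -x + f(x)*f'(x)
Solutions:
 f(x) = -sqrt(C1 + x^2)
 f(x) = sqrt(C1 + x^2)


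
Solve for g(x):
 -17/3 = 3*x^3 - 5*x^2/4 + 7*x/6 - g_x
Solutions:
 g(x) = C1 + 3*x^4/4 - 5*x^3/12 + 7*x^2/12 + 17*x/3


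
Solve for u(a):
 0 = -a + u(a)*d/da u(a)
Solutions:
 u(a) = -sqrt(C1 + a^2)
 u(a) = sqrt(C1 + a^2)


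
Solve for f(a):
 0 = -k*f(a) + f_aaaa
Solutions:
 f(a) = C1*exp(-a*k^(1/4)) + C2*exp(a*k^(1/4)) + C3*exp(-I*a*k^(1/4)) + C4*exp(I*a*k^(1/4))


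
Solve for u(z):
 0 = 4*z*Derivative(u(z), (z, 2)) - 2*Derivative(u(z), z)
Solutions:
 u(z) = C1 + C2*z^(3/2)


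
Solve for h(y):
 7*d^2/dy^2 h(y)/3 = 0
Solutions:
 h(y) = C1 + C2*y


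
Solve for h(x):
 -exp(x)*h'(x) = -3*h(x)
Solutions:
 h(x) = C1*exp(-3*exp(-x))


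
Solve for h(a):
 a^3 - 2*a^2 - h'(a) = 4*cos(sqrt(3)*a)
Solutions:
 h(a) = C1 + a^4/4 - 2*a^3/3 - 4*sqrt(3)*sin(sqrt(3)*a)/3


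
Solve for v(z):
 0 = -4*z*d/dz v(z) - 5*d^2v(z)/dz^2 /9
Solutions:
 v(z) = C1 + C2*erf(3*sqrt(10)*z/5)


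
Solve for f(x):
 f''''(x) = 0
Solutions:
 f(x) = C1 + C2*x + C3*x^2 + C4*x^3


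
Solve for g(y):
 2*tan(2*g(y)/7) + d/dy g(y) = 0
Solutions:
 g(y) = -7*asin(C1*exp(-4*y/7))/2 + 7*pi/2
 g(y) = 7*asin(C1*exp(-4*y/7))/2
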